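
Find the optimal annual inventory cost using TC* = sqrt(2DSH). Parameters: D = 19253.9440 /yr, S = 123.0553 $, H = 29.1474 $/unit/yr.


2*D*S*H = 138117861.1933
TC* = sqrt(138117861.1933) = 11752.3556

11752.3556 $/yr


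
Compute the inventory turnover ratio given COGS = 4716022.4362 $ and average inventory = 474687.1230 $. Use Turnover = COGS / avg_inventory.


Turnover = 4716022.4362 / 474687.1230 = 9.9350

9.9350


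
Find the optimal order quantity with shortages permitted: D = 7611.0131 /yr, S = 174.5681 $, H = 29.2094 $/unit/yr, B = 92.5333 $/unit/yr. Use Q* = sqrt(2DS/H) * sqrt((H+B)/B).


sqrt(2DS/H) = 301.6181
sqrt((H+B)/B) = 1.1470
Q* = 301.6181 * 1.1470 = 345.9631

345.9631 units


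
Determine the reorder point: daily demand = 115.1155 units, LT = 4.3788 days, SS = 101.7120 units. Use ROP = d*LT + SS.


d*LT = 115.1155 * 4.3788 = 504.0678
ROP = 504.0678 + 101.7120 = 605.7798

605.7798 units


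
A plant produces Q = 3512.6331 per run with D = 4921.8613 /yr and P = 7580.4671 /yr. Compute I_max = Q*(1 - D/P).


D/P = 0.6493
1 - D/P = 0.3507
I_max = 3512.6331 * 0.3507 = 1231.9434

1231.9434 units


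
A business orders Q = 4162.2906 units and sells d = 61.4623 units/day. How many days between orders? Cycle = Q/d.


Cycle = 4162.2906 / 61.4623 = 67.7210

67.7210 days


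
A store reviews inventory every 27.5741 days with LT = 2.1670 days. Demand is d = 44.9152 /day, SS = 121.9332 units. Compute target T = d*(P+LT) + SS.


P + LT = 29.7411
d*(P+LT) = 44.9152 * 29.7411 = 1335.8275
T = 1335.8275 + 121.9332 = 1457.7607

1457.7607 units


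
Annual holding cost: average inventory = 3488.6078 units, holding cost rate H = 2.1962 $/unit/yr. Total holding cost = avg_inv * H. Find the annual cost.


Cost = 3488.6078 * 2.1962 = 7661.6805

7661.6805 $/yr


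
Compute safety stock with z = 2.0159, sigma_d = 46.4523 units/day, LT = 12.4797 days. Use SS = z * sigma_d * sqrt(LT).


sqrt(LT) = sqrt(12.4797) = 3.5327
SS = 2.0159 * 46.4523 * 3.5327 = 330.8097

330.8097 units


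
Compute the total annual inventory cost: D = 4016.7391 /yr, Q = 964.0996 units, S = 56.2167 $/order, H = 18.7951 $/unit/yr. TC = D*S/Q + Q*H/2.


Ordering cost = D*S/Q = 234.2163
Holding cost = Q*H/2 = 9060.1742
TC = 234.2163 + 9060.1742 = 9294.3905

9294.3905 $/yr


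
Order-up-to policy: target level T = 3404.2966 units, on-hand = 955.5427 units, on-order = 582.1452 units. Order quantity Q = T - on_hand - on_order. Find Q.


Inventory position = OH + OO = 955.5427 + 582.1452 = 1537.6879
Q = 3404.2966 - 1537.6879 = 1866.6087

1866.6087 units


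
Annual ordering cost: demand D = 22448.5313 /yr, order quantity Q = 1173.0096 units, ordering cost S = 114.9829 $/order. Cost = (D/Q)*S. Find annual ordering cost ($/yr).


Number of orders = D/Q = 19.1376
Cost = 19.1376 * 114.9829 = 2200.4911

2200.4911 $/yr


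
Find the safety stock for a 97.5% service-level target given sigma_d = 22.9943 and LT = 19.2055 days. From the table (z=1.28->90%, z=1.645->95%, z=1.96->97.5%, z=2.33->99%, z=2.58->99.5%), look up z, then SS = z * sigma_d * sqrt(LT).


From the table, SL = 97.5% corresponds to z = 1.96
sqrt(LT) = sqrt(19.2055) = 4.3824
SS = 1.96 * 22.9943 * 4.3824 = 197.5100

197.5100 units


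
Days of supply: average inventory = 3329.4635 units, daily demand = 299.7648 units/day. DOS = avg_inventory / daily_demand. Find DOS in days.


DOS = 3329.4635 / 299.7648 = 11.1069

11.1069 days


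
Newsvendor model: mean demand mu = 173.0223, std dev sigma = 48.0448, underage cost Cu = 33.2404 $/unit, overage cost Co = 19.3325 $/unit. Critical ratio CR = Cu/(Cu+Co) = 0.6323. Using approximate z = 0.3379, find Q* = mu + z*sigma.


CR = Cu/(Cu+Co) = 33.2404/(33.2404+19.3325) = 0.6323
z = 0.3379
Q* = 173.0223 + 0.3379 * 48.0448 = 189.2566

189.2566 units


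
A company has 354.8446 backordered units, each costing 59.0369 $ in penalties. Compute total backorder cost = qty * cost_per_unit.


Total = 354.8446 * 59.0369 = 20948.9252

20948.9252 $


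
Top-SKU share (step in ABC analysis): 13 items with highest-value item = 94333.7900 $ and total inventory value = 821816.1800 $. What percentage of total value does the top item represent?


Top item = 94333.7900
Total = 821816.1800
Percentage = 94333.7900 / 821816.1800 * 100 = 11.4787

11.4787%


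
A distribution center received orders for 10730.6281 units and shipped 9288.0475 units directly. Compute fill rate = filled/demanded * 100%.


FR = 9288.0475 / 10730.6281 * 100 = 86.5564

86.5564%


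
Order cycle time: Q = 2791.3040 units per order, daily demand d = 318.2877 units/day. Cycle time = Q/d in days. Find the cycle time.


Cycle = 2791.3040 / 318.2877 = 8.7698

8.7698 days


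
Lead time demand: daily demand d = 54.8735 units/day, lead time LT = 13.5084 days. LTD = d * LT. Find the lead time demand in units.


LTD = 54.8735 * 13.5084 = 741.2532

741.2532 units


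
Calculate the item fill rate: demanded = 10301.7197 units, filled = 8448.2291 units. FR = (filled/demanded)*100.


FR = 8448.2291 / 10301.7197 * 100 = 82.0079

82.0079%


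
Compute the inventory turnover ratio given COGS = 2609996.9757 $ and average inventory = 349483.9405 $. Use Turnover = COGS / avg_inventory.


Turnover = 2609996.9757 / 349483.9405 = 7.4681

7.4681


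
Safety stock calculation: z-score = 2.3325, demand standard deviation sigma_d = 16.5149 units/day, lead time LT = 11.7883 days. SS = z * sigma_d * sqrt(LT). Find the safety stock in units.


sqrt(LT) = sqrt(11.7883) = 3.4334
SS = 2.3325 * 16.5149 * 3.4334 = 132.2584

132.2584 units


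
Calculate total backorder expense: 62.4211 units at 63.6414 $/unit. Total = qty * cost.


Total = 62.4211 * 63.6414 = 3972.5662

3972.5662 $


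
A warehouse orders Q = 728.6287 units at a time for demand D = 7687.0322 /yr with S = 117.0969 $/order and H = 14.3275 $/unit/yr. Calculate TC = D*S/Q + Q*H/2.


Ordering cost = D*S/Q = 1235.3722
Holding cost = Q*H/2 = 5219.7138
TC = 1235.3722 + 5219.7138 = 6455.0861

6455.0861 $/yr


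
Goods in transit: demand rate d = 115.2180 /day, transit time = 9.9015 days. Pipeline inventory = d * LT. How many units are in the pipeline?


Pipeline = 115.2180 * 9.9015 = 1140.8310

1140.8310 units


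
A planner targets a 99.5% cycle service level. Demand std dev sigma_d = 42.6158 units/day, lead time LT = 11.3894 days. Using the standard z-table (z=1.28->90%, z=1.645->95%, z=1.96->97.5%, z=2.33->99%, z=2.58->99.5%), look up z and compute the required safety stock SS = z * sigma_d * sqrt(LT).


From the table, SL = 99.5% corresponds to z = 2.58
sqrt(LT) = sqrt(11.3894) = 3.3748
SS = 2.58 * 42.6158 * 3.3748 = 371.0571

371.0571 units


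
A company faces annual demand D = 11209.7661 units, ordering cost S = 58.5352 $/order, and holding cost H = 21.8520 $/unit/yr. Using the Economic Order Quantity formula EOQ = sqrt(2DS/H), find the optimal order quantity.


2*D*S = 2 * 11209.7661 * 58.5352 = 1312331.8012
2*D*S/H = 60055.4549
EOQ = sqrt(60055.4549) = 245.0621

245.0621 units


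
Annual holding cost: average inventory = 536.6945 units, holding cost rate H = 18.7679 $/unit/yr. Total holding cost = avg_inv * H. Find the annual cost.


Cost = 536.6945 * 18.7679 = 10072.6287

10072.6287 $/yr


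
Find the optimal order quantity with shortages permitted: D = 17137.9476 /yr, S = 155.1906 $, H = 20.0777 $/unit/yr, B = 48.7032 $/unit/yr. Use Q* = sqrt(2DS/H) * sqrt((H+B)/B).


sqrt(2DS/H) = 514.7189
sqrt((H+B)/B) = 1.1884
Q* = 514.7189 * 1.1884 = 611.6814

611.6814 units


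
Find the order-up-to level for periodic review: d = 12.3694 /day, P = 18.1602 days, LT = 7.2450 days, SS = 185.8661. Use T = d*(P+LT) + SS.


P + LT = 25.4052
d*(P+LT) = 12.3694 * 25.4052 = 314.2471
T = 314.2471 + 185.8661 = 500.1132

500.1132 units


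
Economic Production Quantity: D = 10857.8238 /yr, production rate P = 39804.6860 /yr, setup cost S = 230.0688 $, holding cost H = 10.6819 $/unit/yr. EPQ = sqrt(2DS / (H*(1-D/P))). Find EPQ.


1 - D/P = 1 - 0.2728 = 0.7272
H*(1-D/P) = 7.7681
2DS = 4996092.9846
EPQ = sqrt(643153.6125) = 801.9686

801.9686 units


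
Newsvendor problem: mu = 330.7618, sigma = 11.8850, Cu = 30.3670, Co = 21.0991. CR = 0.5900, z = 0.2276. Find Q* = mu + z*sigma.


CR = Cu/(Cu+Co) = 30.3670/(30.3670+21.0991) = 0.5900
z = 0.2276
Q* = 330.7618 + 0.2276 * 11.8850 = 333.4668

333.4668 units


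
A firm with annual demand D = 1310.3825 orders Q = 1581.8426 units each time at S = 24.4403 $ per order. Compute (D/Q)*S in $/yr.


Number of orders = D/Q = 0.8284
Cost = 0.8284 * 24.4403 = 20.2461

20.2461 $/yr


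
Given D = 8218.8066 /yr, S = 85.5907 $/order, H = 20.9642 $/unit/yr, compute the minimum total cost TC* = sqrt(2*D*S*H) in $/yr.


2*D*S*H = 29494675.9583
TC* = sqrt(29494675.9583) = 5430.9001

5430.9001 $/yr


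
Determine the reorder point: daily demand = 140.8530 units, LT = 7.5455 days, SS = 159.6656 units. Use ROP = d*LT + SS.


d*LT = 140.8530 * 7.5455 = 1062.8063
ROP = 1062.8063 + 159.6656 = 1222.4719

1222.4719 units


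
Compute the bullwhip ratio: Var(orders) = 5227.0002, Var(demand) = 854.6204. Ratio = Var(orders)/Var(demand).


BW = 5227.0002 / 854.6204 = 6.1162

6.1162


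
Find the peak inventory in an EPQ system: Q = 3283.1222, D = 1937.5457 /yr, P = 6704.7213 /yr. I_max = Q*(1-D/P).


D/P = 0.2890
1 - D/P = 0.7110
I_max = 3283.1222 * 0.7110 = 2334.3580

2334.3580 units


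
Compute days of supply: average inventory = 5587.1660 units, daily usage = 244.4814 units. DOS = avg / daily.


DOS = 5587.1660 / 244.4814 = 22.8531

22.8531 days


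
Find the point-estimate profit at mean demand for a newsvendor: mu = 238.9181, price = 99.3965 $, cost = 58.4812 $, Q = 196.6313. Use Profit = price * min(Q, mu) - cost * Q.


Sales at mu = min(196.6313, 238.9181) = 196.6313
Revenue = 99.3965 * 196.6313 = 19544.4630
Total cost = 58.4812 * 196.6313 = 11499.2344
Profit = 19544.4630 - 11499.2344 = 8045.2286

8045.2286 $


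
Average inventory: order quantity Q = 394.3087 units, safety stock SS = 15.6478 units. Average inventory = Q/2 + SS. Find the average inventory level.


Q/2 = 197.1543
Avg = 197.1543 + 15.6478 = 212.8021

212.8021 units


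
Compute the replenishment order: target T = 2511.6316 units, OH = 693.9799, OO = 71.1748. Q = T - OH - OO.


Inventory position = OH + OO = 693.9799 + 71.1748 = 765.1547
Q = 2511.6316 - 765.1547 = 1746.4769

1746.4769 units


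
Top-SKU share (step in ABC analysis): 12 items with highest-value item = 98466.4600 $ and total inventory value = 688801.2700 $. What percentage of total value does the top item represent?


Top item = 98466.4600
Total = 688801.2700
Percentage = 98466.4600 / 688801.2700 * 100 = 14.2953

14.2953%


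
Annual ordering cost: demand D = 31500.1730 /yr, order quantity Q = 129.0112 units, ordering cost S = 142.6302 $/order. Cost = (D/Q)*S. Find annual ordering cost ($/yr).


Number of orders = D/Q = 244.1662
Cost = 244.1662 * 142.6302 = 34825.4723

34825.4723 $/yr


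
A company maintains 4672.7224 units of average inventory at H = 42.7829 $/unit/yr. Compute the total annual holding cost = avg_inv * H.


Cost = 4672.7224 * 42.7829 = 199912.6152

199912.6152 $/yr


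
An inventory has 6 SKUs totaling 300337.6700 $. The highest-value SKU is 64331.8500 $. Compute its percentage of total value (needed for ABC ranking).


Top item = 64331.8500
Total = 300337.6700
Percentage = 64331.8500 / 300337.6700 * 100 = 21.4198

21.4198%


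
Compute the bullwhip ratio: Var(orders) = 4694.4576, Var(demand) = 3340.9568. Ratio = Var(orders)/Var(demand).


BW = 4694.4576 / 3340.9568 = 1.4051

1.4051


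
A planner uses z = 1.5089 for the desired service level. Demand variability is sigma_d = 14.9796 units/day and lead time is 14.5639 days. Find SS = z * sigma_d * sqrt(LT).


sqrt(LT) = sqrt(14.5639) = 3.8163
SS = 1.5089 * 14.9796 * 3.8163 = 86.2580

86.2580 units


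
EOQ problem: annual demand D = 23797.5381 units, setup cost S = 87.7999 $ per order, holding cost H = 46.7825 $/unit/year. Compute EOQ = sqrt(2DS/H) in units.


2*D*S = 2 * 23797.5381 * 87.7999 = 4178842.9309
2*D*S/H = 89324.9170
EOQ = sqrt(89324.9170) = 298.8727

298.8727 units


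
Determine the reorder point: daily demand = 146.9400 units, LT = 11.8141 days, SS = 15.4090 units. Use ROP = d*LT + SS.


d*LT = 146.9400 * 11.8141 = 1735.9639
ROP = 1735.9639 + 15.4090 = 1751.3729

1751.3729 units


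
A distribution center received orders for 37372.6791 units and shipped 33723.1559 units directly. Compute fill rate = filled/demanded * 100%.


FR = 33723.1559 / 37372.6791 * 100 = 90.2348

90.2348%


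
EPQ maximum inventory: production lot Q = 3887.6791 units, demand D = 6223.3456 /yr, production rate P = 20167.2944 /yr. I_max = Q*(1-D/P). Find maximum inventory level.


D/P = 0.3086
1 - D/P = 0.6914
I_max = 3887.6791 * 0.6914 = 2687.9956

2687.9956 units


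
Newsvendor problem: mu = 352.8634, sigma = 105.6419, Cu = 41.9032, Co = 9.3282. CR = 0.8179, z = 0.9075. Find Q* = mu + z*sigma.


CR = Cu/(Cu+Co) = 41.9032/(41.9032+9.3282) = 0.8179
z = 0.9075
Q* = 352.8634 + 0.9075 * 105.6419 = 448.7334

448.7334 units


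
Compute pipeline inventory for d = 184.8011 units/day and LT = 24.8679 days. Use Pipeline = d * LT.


Pipeline = 184.8011 * 24.8679 = 4595.6153

4595.6153 units


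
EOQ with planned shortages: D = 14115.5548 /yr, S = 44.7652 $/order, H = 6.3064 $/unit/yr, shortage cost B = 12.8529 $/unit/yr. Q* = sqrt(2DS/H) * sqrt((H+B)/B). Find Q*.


sqrt(2DS/H) = 447.6550
sqrt((H+B)/B) = 1.2209
Q* = 447.6550 * 1.2209 = 546.5536

546.5536 units


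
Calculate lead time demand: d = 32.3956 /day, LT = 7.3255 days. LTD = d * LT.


LTD = 32.3956 * 7.3255 = 237.3140

237.3140 units


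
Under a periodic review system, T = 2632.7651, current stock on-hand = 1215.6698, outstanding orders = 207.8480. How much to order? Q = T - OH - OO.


Inventory position = OH + OO = 1215.6698 + 207.8480 = 1423.5178
Q = 2632.7651 - 1423.5178 = 1209.2473

1209.2473 units


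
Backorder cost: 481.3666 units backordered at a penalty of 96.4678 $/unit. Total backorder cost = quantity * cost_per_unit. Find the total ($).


Total = 481.3666 * 96.4678 = 46436.3769

46436.3769 $


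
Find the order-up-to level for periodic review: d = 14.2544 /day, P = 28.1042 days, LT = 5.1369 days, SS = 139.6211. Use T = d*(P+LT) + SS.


P + LT = 33.2411
d*(P+LT) = 14.2544 * 33.2411 = 473.8319
T = 473.8319 + 139.6211 = 613.4530

613.4530 units


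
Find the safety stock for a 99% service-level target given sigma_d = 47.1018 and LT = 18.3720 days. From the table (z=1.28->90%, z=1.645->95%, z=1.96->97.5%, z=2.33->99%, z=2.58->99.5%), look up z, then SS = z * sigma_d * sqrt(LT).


From the table, SL = 99% corresponds to z = 2.33
sqrt(LT) = sqrt(18.3720) = 4.2863
SS = 2.33 * 47.1018 * 4.2863 = 470.4047

470.4047 units


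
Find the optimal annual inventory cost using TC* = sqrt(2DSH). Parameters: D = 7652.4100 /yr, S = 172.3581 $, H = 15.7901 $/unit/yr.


2*D*S*H = 41652857.8915
TC* = sqrt(41652857.8915) = 6453.9025

6453.9025 $/yr


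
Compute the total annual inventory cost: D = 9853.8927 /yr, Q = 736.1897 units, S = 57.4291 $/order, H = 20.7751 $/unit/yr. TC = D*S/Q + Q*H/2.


Ordering cost = D*S/Q = 768.6880
Holding cost = Q*H/2 = 7647.2073
TC = 768.6880 + 7647.2073 = 8415.8953

8415.8953 $/yr


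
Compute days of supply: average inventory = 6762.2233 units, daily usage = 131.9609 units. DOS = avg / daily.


DOS = 6762.2233 / 131.9609 = 51.2441

51.2441 days


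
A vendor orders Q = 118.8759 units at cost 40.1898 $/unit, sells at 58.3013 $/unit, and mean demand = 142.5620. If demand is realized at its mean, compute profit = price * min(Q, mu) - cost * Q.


Sales at mu = min(118.8759, 142.5620) = 118.8759
Revenue = 58.3013 * 118.8759 = 6930.6195
Total cost = 40.1898 * 118.8759 = 4777.5986
Profit = 6930.6195 - 4777.5986 = 2153.0209

2153.0209 $


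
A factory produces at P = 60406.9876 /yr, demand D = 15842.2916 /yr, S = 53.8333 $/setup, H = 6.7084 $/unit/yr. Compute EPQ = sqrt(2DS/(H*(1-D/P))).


1 - D/P = 1 - 0.2623 = 0.7377
H*(1-D/P) = 4.9491
2DS = 1705685.6728
EPQ = sqrt(344648.4119) = 587.0676

587.0676 units


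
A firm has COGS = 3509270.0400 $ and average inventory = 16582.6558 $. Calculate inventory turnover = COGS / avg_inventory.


Turnover = 3509270.0400 / 16582.6558 = 211.6229

211.6229


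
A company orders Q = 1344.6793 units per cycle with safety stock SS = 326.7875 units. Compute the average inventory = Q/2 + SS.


Q/2 = 672.3397
Avg = 672.3397 + 326.7875 = 999.1272

999.1272 units


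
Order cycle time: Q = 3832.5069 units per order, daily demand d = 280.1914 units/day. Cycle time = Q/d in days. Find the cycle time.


Cycle = 3832.5069 / 280.1914 = 13.6782

13.6782 days


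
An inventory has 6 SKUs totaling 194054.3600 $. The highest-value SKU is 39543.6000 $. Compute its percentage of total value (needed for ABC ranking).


Top item = 39543.6000
Total = 194054.3600
Percentage = 39543.6000 / 194054.3600 * 100 = 20.3776

20.3776%


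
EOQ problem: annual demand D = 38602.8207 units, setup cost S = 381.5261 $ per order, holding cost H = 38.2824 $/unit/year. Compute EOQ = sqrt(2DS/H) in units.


2*D*S = 2 * 38602.8207 * 381.5261 = 29455967.2613
2*D*S/H = 769438.8874
EOQ = sqrt(769438.8874) = 877.1767

877.1767 units


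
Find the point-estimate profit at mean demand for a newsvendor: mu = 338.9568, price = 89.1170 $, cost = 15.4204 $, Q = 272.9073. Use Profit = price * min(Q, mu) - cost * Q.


Sales at mu = min(272.9073, 338.9568) = 272.9073
Revenue = 89.1170 * 272.9073 = 24320.6799
Total cost = 15.4204 * 272.9073 = 4208.3397
Profit = 24320.6799 - 4208.3397 = 20112.3401

20112.3401 $


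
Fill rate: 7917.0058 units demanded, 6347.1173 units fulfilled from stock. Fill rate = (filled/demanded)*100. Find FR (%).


FR = 6347.1173 / 7917.0058 * 100 = 80.1707

80.1707%


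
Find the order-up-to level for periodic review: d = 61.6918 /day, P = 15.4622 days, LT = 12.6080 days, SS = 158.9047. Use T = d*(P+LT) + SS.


P + LT = 28.0702
d*(P+LT) = 61.6918 * 28.0702 = 1731.7012
T = 1731.7012 + 158.9047 = 1890.6059

1890.6059 units


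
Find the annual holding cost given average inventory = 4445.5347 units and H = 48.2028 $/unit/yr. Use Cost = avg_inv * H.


Cost = 4445.5347 * 48.2028 = 214287.2200

214287.2200 $/yr


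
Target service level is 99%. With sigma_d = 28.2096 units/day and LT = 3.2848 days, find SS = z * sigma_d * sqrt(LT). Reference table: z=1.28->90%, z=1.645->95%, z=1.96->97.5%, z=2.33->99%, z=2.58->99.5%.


From the table, SL = 99% corresponds to z = 2.33
sqrt(LT) = sqrt(3.2848) = 1.8124
SS = 2.33 * 28.2096 * 1.8124 = 119.1262

119.1262 units


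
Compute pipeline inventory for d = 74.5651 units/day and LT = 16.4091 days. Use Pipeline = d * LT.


Pipeline = 74.5651 * 16.4091 = 1223.5462

1223.5462 units


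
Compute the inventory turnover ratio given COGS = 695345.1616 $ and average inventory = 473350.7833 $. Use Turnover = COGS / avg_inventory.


Turnover = 695345.1616 / 473350.7833 = 1.4690

1.4690


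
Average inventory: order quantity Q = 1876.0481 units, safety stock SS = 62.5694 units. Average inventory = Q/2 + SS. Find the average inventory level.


Q/2 = 938.0240
Avg = 938.0240 + 62.5694 = 1000.5934

1000.5934 units


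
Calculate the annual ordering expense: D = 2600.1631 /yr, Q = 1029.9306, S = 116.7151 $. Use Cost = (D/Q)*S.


Number of orders = D/Q = 2.5246
Cost = 2.5246 * 116.7151 = 294.6590

294.6590 $/yr


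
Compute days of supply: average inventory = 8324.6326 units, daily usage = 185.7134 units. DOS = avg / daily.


DOS = 8324.6326 / 185.7134 = 44.8252

44.8252 days


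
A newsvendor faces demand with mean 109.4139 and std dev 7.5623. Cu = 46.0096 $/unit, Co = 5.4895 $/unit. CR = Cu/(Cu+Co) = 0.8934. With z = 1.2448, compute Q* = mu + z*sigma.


CR = Cu/(Cu+Co) = 46.0096/(46.0096+5.4895) = 0.8934
z = 1.2448
Q* = 109.4139 + 1.2448 * 7.5623 = 118.8275

118.8275 units


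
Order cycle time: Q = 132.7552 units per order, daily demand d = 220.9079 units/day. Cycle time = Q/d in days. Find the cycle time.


Cycle = 132.7552 / 220.9079 = 0.6010

0.6010 days


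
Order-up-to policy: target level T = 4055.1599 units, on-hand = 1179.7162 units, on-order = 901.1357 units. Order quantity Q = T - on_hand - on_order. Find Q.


Inventory position = OH + OO = 1179.7162 + 901.1357 = 2080.8519
Q = 4055.1599 - 2080.8519 = 1974.3080

1974.3080 units


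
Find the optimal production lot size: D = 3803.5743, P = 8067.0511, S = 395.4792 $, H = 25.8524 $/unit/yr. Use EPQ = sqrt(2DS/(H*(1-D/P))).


1 - D/P = 1 - 0.4715 = 0.5285
H*(1-D/P) = 13.6631
2DS = 3008469.0426
EPQ = sqrt(220188.9822) = 469.2430

469.2430 units


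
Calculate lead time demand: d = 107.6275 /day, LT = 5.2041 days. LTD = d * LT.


LTD = 107.6275 * 5.2041 = 560.1043

560.1043 units


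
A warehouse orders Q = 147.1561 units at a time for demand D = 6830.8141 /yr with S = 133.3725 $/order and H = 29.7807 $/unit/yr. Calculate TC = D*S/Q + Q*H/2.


Ordering cost = D*S/Q = 6190.9955
Holding cost = Q*H/2 = 2191.2058
TC = 6190.9955 + 2191.2058 = 8382.2013

8382.2013 $/yr


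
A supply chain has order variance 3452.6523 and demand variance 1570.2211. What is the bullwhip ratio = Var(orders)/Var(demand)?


BW = 3452.6523 / 1570.2211 = 2.1988

2.1988


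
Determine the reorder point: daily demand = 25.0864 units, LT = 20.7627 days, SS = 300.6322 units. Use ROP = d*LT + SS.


d*LT = 25.0864 * 20.7627 = 520.8614
ROP = 520.8614 + 300.6322 = 821.4936

821.4936 units


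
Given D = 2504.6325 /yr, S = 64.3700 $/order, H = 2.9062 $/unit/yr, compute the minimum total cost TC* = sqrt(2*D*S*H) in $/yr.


2*D*S*H = 937093.6930
TC* = sqrt(937093.6930) = 968.0360

968.0360 $/yr


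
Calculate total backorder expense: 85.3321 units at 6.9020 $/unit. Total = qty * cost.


Total = 85.3321 * 6.9020 = 588.9622

588.9622 $


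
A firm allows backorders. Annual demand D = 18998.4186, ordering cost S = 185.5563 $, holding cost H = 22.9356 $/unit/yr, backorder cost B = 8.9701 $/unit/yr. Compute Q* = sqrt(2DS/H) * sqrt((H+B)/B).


sqrt(2DS/H) = 554.4425
sqrt((H+B)/B) = 1.8860
Q* = 554.4425 * 1.8860 = 1045.6637

1045.6637 units


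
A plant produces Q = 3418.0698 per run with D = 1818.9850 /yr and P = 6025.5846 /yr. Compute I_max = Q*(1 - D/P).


D/P = 0.3019
1 - D/P = 0.6981
I_max = 3418.0698 * 0.6981 = 2386.2334

2386.2334 units


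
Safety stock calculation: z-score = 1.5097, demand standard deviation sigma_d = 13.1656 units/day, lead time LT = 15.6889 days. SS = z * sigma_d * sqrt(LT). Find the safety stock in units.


sqrt(LT) = sqrt(15.6889) = 3.9609
SS = 1.5097 * 13.1656 * 3.9609 = 78.7277

78.7277 units


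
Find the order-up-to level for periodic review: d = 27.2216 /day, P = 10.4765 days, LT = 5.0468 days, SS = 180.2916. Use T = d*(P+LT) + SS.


P + LT = 15.5233
d*(P+LT) = 27.2216 * 15.5233 = 422.5691
T = 422.5691 + 180.2916 = 602.8607

602.8607 units


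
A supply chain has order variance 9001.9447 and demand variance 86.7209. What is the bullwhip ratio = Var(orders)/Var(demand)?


BW = 9001.9447 / 86.7209 = 103.8036

103.8036


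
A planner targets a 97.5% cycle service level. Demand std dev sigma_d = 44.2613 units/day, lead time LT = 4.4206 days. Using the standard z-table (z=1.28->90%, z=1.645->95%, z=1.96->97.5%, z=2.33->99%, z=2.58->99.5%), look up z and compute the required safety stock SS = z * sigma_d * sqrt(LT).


From the table, SL = 97.5% corresponds to z = 1.96
sqrt(LT) = sqrt(4.4206) = 2.1025
SS = 1.96 * 44.2613 * 2.1025 = 182.3983

182.3983 units


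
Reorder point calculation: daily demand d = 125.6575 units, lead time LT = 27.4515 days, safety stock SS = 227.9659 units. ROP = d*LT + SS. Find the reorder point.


d*LT = 125.6575 * 27.4515 = 3449.4869
ROP = 3449.4869 + 227.9659 = 3677.4528

3677.4528 units


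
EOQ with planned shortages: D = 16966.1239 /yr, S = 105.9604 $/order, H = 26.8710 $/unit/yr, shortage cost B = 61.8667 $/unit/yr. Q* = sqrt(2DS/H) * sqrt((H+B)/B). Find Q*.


sqrt(2DS/H) = 365.7937
sqrt((H+B)/B) = 1.1976
Q* = 365.7937 * 1.1976 = 438.0885

438.0885 units


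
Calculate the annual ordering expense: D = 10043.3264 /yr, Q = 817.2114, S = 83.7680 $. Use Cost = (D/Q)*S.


Number of orders = D/Q = 12.2898
Cost = 12.2898 * 83.7680 = 1029.4880

1029.4880 $/yr


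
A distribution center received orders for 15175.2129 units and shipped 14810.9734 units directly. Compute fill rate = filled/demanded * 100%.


FR = 14810.9734 / 15175.2129 * 100 = 97.5998

97.5998%


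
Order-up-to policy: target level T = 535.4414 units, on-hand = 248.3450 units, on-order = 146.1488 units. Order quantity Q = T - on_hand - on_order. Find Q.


Inventory position = OH + OO = 248.3450 + 146.1488 = 394.4938
Q = 535.4414 - 394.4938 = 140.9476

140.9476 units


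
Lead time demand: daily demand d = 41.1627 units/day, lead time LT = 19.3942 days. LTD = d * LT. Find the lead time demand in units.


LTD = 41.1627 * 19.3942 = 798.3176

798.3176 units


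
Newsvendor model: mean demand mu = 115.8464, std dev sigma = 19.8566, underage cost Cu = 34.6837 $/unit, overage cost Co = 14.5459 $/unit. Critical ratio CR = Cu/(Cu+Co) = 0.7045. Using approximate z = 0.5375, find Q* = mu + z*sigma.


CR = Cu/(Cu+Co) = 34.6837/(34.6837+14.5459) = 0.7045
z = 0.5375
Q* = 115.8464 + 0.5375 * 19.8566 = 126.5193

126.5193 units


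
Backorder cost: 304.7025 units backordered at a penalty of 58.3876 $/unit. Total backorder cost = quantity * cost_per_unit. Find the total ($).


Total = 304.7025 * 58.3876 = 17790.8477

17790.8477 $


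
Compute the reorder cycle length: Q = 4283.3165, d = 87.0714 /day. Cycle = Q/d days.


Cycle = 4283.3165 / 87.0714 = 49.1932

49.1932 days


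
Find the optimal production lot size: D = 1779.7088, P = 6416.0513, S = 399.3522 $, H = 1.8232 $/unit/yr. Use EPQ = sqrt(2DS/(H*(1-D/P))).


1 - D/P = 1 - 0.2774 = 0.7226
H*(1-D/P) = 1.3175
2DS = 1421461.2493
EPQ = sqrt(1078929.4046) = 1038.7153

1038.7153 units


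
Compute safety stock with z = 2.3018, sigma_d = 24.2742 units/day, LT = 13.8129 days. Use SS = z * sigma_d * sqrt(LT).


sqrt(LT) = sqrt(13.8129) = 3.7166
SS = 2.3018 * 24.2742 * 3.7166 = 207.6610

207.6610 units


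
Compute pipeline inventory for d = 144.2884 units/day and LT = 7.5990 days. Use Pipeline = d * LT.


Pipeline = 144.2884 * 7.5990 = 1096.4476

1096.4476 units


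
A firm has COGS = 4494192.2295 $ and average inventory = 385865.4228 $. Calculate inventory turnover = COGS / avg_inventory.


Turnover = 4494192.2295 / 385865.4228 = 11.6470

11.6470


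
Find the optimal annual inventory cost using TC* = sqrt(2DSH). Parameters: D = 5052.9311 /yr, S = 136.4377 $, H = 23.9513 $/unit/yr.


2*D*S*H = 33024545.7191
TC* = sqrt(33024545.7191) = 5746.6987

5746.6987 $/yr


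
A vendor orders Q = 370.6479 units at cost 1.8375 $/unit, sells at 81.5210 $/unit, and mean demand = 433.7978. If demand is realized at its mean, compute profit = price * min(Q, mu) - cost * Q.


Sales at mu = min(370.6479, 433.7978) = 370.6479
Revenue = 81.5210 * 370.6479 = 30215.5875
Total cost = 1.8375 * 370.6479 = 681.0655
Profit = 30215.5875 - 681.0655 = 29534.5219

29534.5219 $


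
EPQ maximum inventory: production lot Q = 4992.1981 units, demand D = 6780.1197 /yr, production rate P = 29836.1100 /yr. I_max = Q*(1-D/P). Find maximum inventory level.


D/P = 0.2272
1 - D/P = 0.7728
I_max = 4992.1981 * 0.7728 = 3857.7439

3857.7439 units


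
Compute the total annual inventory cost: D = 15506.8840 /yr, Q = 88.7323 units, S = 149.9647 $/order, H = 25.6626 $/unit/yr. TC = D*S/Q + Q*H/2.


Ordering cost = D*S/Q = 26207.8770
Holding cost = Q*H/2 = 1138.5508
TC = 26207.8770 + 1138.5508 = 27346.4278

27346.4278 $/yr


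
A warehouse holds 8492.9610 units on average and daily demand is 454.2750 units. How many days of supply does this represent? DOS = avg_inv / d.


DOS = 8492.9610 / 454.2750 = 18.6956

18.6956 days


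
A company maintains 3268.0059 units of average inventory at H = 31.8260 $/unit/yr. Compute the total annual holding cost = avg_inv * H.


Cost = 3268.0059 * 31.8260 = 104007.5558

104007.5558 $/yr


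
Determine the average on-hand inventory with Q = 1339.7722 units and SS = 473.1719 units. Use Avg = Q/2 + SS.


Q/2 = 669.8861
Avg = 669.8861 + 473.1719 = 1143.0580

1143.0580 units


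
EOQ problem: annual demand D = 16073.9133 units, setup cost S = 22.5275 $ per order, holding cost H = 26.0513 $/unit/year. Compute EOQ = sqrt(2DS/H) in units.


2*D*S = 2 * 16073.9133 * 22.5275 = 724210.1637
2*D*S/H = 27799.3867
EOQ = sqrt(27799.3867) = 166.7315

166.7315 units


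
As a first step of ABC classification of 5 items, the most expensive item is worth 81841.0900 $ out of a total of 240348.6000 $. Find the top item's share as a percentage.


Top item = 81841.0900
Total = 240348.6000
Percentage = 81841.0900 / 240348.6000 * 100 = 34.0510

34.0510%


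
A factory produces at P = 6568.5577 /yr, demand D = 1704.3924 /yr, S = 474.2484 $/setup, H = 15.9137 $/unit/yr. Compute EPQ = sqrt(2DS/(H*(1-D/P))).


1 - D/P = 1 - 0.2595 = 0.7405
H*(1-D/P) = 11.7845
2DS = 1616610.7373
EPQ = sqrt(137181.6387) = 370.3804

370.3804 units


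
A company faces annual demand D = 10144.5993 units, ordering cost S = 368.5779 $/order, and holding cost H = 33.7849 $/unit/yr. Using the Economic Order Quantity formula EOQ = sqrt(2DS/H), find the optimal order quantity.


2*D*S = 2 * 10144.5993 * 368.5779 = 7478150.2127
2*D*S/H = 221345.9330
EOQ = sqrt(221345.9330) = 470.4742

470.4742 units


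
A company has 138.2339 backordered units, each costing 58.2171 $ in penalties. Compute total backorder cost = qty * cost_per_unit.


Total = 138.2339 * 58.2171 = 8047.5768

8047.5768 $


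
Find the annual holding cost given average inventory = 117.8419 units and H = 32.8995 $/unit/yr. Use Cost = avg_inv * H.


Cost = 117.8419 * 32.8995 = 3876.9396

3876.9396 $/yr


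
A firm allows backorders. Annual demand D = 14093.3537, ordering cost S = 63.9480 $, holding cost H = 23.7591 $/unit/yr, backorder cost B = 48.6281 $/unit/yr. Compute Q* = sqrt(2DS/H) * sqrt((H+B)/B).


sqrt(2DS/H) = 275.4360
sqrt((H+B)/B) = 1.2201
Q* = 275.4360 * 1.2201 = 336.0531

336.0531 units


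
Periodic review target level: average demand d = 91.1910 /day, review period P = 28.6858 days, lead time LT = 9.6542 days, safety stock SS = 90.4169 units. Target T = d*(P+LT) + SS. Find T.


P + LT = 38.3400
d*(P+LT) = 91.1910 * 38.3400 = 3496.2629
T = 3496.2629 + 90.4169 = 3586.6798

3586.6798 units


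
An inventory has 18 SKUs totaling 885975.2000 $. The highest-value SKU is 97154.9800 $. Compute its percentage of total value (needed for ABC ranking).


Top item = 97154.9800
Total = 885975.2000
Percentage = 97154.9800 / 885975.2000 * 100 = 10.9659

10.9659%


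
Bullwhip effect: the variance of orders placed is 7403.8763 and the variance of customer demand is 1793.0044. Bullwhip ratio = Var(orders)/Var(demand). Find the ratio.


BW = 7403.8763 / 1793.0044 = 4.1293

4.1293


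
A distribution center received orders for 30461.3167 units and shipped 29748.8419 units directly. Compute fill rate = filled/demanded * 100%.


FR = 29748.8419 / 30461.3167 * 100 = 97.6611

97.6611%


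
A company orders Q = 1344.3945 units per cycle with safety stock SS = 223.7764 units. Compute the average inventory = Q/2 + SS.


Q/2 = 672.1973
Avg = 672.1973 + 223.7764 = 895.9737

895.9737 units


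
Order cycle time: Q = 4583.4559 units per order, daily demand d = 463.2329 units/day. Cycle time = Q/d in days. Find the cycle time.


Cycle = 4583.4559 / 463.2329 = 9.8945

9.8945 days


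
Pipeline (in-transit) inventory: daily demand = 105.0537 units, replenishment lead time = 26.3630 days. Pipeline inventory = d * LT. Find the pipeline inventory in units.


Pipeline = 105.0537 * 26.3630 = 2769.5307

2769.5307 units


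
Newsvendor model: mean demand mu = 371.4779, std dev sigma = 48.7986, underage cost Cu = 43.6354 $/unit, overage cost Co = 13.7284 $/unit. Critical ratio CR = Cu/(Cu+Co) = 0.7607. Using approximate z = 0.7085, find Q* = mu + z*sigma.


CR = Cu/(Cu+Co) = 43.6354/(43.6354+13.7284) = 0.7607
z = 0.7085
Q* = 371.4779 + 0.7085 * 48.7986 = 406.0517

406.0517 units


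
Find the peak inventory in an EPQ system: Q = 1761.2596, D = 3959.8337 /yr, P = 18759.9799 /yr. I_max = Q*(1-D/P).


D/P = 0.2111
1 - D/P = 0.7889
I_max = 1761.2596 * 0.7889 = 1389.4951

1389.4951 units


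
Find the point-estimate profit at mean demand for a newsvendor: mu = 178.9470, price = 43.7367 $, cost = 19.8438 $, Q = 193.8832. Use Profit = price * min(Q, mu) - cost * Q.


Sales at mu = min(193.8832, 178.9470) = 178.9470
Revenue = 43.7367 * 178.9470 = 7826.5513
Total cost = 19.8438 * 193.8832 = 3847.3794
Profit = 7826.5513 - 3847.3794 = 3979.1718

3979.1718 $


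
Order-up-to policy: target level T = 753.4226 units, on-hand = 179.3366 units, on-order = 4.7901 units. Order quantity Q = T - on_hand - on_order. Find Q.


Inventory position = OH + OO = 179.3366 + 4.7901 = 184.1267
Q = 753.4226 - 184.1267 = 569.2959

569.2959 units


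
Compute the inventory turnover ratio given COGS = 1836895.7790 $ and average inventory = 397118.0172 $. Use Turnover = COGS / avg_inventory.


Turnover = 1836895.7790 / 397118.0172 = 4.6256

4.6256


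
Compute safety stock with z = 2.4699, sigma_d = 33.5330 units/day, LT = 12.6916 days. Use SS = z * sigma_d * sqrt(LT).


sqrt(LT) = sqrt(12.6916) = 3.5625
SS = 2.4699 * 33.5330 * 3.5625 = 295.0597

295.0597 units


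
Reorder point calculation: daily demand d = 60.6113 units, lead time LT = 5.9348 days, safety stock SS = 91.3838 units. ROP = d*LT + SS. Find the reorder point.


d*LT = 60.6113 * 5.9348 = 359.7159
ROP = 359.7159 + 91.3838 = 451.0997

451.0997 units


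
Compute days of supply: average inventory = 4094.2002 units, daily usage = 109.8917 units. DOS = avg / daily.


DOS = 4094.2002 / 109.8917 = 37.2567

37.2567 days


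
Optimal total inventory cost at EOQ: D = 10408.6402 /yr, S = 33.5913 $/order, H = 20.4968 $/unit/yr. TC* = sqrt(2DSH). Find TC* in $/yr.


2*D*S*H = 14332992.2831
TC* = sqrt(14332992.2831) = 3785.8939

3785.8939 $/yr


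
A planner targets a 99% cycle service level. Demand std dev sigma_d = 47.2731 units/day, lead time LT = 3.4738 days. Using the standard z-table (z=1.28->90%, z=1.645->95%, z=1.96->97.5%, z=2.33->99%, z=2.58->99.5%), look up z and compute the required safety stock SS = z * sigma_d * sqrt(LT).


From the table, SL = 99% corresponds to z = 2.33
sqrt(LT) = sqrt(3.4738) = 1.8638
SS = 2.33 * 47.2731 * 1.8638 = 205.2922

205.2922 units


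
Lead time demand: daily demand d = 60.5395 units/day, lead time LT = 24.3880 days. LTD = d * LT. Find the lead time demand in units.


LTD = 60.5395 * 24.3880 = 1476.4373

1476.4373 units


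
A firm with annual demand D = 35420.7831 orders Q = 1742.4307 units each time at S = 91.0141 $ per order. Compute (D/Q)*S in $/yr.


Number of orders = D/Q = 20.3284
Cost = 20.3284 * 91.0141 = 1850.1687

1850.1687 $/yr


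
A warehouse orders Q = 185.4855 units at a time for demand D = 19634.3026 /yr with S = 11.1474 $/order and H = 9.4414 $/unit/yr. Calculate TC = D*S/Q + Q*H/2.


Ordering cost = D*S/Q = 1179.9921
Holding cost = Q*H/2 = 875.6214
TC = 1179.9921 + 875.6214 = 2055.6135

2055.6135 $/yr


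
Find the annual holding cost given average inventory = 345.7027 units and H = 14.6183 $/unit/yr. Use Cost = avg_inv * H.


Cost = 345.7027 * 14.6183 = 5053.5858

5053.5858 $/yr


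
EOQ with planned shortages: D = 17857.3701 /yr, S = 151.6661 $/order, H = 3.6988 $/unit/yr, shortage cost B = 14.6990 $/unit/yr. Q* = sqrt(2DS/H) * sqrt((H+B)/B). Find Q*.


sqrt(2DS/H) = 1210.1455
sqrt((H+B)/B) = 1.1188
Q* = 1210.1455 * 1.1188 = 1353.8690

1353.8690 units


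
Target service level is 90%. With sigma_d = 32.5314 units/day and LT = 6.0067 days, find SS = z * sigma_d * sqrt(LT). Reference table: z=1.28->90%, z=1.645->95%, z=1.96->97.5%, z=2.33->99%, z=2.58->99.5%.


From the table, SL = 90% corresponds to z = 1.28
sqrt(LT) = sqrt(6.0067) = 2.4509
SS = 1.28 * 32.5314 * 2.4509 = 102.0542

102.0542 units


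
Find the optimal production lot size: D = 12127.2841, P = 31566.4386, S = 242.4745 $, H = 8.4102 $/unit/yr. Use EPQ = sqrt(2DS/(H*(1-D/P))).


1 - D/P = 1 - 0.3842 = 0.6158
H*(1-D/P) = 5.1791
2DS = 5881114.2970
EPQ = sqrt(1135537.5789) = 1065.6161

1065.6161 units


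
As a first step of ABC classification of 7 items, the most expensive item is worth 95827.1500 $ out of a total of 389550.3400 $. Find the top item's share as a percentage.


Top item = 95827.1500
Total = 389550.3400
Percentage = 95827.1500 / 389550.3400 * 100 = 24.5994

24.5994%


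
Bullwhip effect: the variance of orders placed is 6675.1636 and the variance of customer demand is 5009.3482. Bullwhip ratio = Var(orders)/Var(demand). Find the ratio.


BW = 6675.1636 / 5009.3482 = 1.3325

1.3325


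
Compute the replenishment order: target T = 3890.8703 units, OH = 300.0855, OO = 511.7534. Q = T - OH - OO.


Inventory position = OH + OO = 300.0855 + 511.7534 = 811.8389
Q = 3890.8703 - 811.8389 = 3079.0314

3079.0314 units


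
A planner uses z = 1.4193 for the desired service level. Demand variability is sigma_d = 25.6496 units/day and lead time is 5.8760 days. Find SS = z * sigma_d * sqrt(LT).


sqrt(LT) = sqrt(5.8760) = 2.4240
SS = 1.4193 * 25.6496 * 2.4240 = 88.2461

88.2461 units


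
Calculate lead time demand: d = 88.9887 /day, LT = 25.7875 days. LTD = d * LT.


LTD = 88.9887 * 25.7875 = 2294.7961

2294.7961 units


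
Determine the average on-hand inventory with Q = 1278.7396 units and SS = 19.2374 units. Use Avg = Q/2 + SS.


Q/2 = 639.3698
Avg = 639.3698 + 19.2374 = 658.6072

658.6072 units


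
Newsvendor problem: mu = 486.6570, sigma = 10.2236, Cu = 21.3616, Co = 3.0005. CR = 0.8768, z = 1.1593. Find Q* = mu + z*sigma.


CR = Cu/(Cu+Co) = 21.3616/(21.3616+3.0005) = 0.8768
z = 1.1593
Q* = 486.6570 + 1.1593 * 10.2236 = 498.5092

498.5092 units


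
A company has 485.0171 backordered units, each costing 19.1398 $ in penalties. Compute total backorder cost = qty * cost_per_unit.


Total = 485.0171 * 19.1398 = 9283.1303

9283.1303 $


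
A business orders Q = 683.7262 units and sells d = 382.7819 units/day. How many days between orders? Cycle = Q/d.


Cycle = 683.7262 / 382.7819 = 1.7862

1.7862 days


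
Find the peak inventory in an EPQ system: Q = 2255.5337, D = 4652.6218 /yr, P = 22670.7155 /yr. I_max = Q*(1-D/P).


D/P = 0.2052
1 - D/P = 0.7948
I_max = 2255.5337 * 0.7948 = 1792.6394

1792.6394 units


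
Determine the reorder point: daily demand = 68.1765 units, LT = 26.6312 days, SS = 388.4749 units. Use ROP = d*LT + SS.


d*LT = 68.1765 * 26.6312 = 1815.6220
ROP = 1815.6220 + 388.4749 = 2204.0969

2204.0969 units


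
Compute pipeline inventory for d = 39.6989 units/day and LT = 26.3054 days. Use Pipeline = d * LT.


Pipeline = 39.6989 * 26.3054 = 1044.2954

1044.2954 units


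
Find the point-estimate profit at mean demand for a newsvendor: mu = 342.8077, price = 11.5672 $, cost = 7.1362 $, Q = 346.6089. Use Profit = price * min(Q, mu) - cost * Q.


Sales at mu = min(346.6089, 342.8077) = 342.8077
Revenue = 11.5672 * 342.8077 = 3965.3252
Total cost = 7.1362 * 346.6089 = 2473.4704
Profit = 3965.3252 - 2473.4704 = 1491.8548

1491.8548 $
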